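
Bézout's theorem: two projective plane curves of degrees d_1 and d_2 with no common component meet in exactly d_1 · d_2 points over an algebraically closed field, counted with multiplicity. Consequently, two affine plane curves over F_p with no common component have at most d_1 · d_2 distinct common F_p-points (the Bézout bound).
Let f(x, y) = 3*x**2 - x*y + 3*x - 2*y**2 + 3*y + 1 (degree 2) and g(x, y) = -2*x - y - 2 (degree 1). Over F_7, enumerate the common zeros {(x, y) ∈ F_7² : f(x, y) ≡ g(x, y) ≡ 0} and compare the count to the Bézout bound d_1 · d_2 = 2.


Common zeros: {(3, 6)}; count = 1; Bézout bound = 2.

deg(f) = 2, deg(g) = 1, so Bézout bound = 2.
Scan x ∈ F_7. For each x, list the y ∈ F_7 with f(x, y) ≡ 0 and those with g(x, y) ≡ 0 (mod 7); the common zeros in that column are the intersection.
  x = 0: f ≡ 0 at y ∈ ∅; g ≡ 0 at y ∈ {5}; common: ∅.
  x = 1: f ≡ 0 at y ∈ {0, 1}; g ≡ 0 at y ∈ {3}; common: ∅.
  x = 2: f ≡ 0 at y ∈ ∅; g ≡ 0 at y ∈ {1}; common: ∅.
  x = 3: f ≡ 0 at y ∈ {1, 6}; g ≡ 0 at y ∈ {6}; common: {6}.
  x = 4: f ≡ 0 at y ∈ ∅; g ≡ 0 at y ∈ {4}; common: ∅.
  x = 5: f ≡ 0 at y ∈ {0, 6}; g ≡ 0 at y ∈ {2}; common: ∅.
  x = 6: f ≡ 0 at y ∈ ∅; g ≡ 0 at y ∈ {0}; common: ∅.
Collecting: common zeros = {(3, 6)}, so the count is 1.
Comparison with the Bézout bound: 1 ≤ 2 = deg(f)·deg(g), as expected for curves with no common component (the affine F_7-count falls short of the bound because intersections may lie at infinity, over extension fields, or carry multiplicity).


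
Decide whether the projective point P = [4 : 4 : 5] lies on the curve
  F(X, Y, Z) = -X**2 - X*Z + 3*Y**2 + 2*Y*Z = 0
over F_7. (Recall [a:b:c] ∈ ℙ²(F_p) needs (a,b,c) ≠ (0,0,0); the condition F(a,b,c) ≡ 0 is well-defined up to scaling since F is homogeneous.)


F(4,4,5) ≡ 3 (mod 7); P is NOT on the curve.

Evaluate F(4, 4, 5) term-by-term (mod 7).
  -X**2 ↦ -1·16·1·1 = -16
  -X*Z ↦ -1·4·1·5 = -20
  3*Y**2 ↦ 3·1·16·1 = 48
  2*Y*Z ↦ 2·1·4·5 = 40
Sum: F(4, 4, 5) = (-16) + (-20) + (48) + (40) = 52.
Reducing mod 7: 52 ≡ 3 (mod 7).
Since F(a, b, c) ≡ 3 ≠ 0 (mod 7), P does NOT lie on the curve.


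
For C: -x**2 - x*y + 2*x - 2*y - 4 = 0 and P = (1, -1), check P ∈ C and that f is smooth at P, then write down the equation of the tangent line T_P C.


Tangent line at P: x - 3*y - 4 = 0.

Step 1: f(1, -1) = 0, so P lies on C.
Step 2: partial derivatives
  f_x(x, y) = -2*x - y + 2, f_y(x, y) = -x - 2.
  f_x(P) = 1, f_y(P) = -3 (gradient nonzero, so P is smooth).
Step 3: tangent line at P: 1·(x − 1) + -3·(y − -1) = 0.
Expanding: x - 3*y - 4 = 0.


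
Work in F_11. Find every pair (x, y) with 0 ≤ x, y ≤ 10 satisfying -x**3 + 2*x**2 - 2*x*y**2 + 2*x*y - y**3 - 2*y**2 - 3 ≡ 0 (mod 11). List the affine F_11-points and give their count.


Affine F_11-points: {(0, 4), (1, 2), (5, 10), (6, 2), (6, 3), (7, 8), (8, 3), (8, 6), (10, 0), (10, 3), (10, 8)}; count = 11.

For each of the 121 pairs (x, y) ∈ F_11², evaluate f(x, y) mod 11. Record the zeros.
  x = 0: [0↦8, 1↦5, 2↦3, 3↦7, 4↦0, 5↦9, 6↦6, 7↦7, 8↦6, 9↦8, 10↦7]  zeros at y ∈ {4}
  x = 1: [0↦9, 1↦6, 2↦0, 3↦7, 4↦10, 5↦3, 6↦2, 7↦1, 8↦5, 9↦8, 10↦4]  zeros at y ∈ {2}
  x = 2: [0↦8, 1↦5, 2↦6, 3↦5, 4↦7, 5↦6, 6↦7, 7↦4, 8↦2, 9↦6, 10↦10]  zeros at y ∈ ∅
  x = 3: [0↦10, 1↦7, 2↦4, 3↦6, 4↦7, 5↦1, 6↦4, 7↦10, 8↦2, 9↦7, 10↦8]  zeros at y ∈ ∅
  x = 4: [0↦9, 1↦6, 2↦10, 3↦4, 4↦4, 5↦4, 6↦9, 7↦2, 8↦10, 9↦5, 10↦3]  zeros at y ∈ ∅
  x = 5: [0↦10, 1↦7, 2↦7, 3↦4, 4↦3, 5↦9, 6↦5, 7↦7, 8↦9, 9↦5, 10↦0]  zeros at y ∈ {10}
  x = 6: [0↦7, 1↦4, 2↦0, 3↦0, 4↦9, 5↦10, 6↦8, 7↦8, 8↦4, 9↦1, 10↦4]  zeros at y ∈ {2, 3}
  x = 7: [0↦5, 1↦2, 2↦5, 3↦8, 4↦5, 5↦1, 6↦1, 7↦10, 8↦0, 9↦9, 10↦9]  zeros at y ∈ {8}
  x = 8: [0↦9, 1↦6, 2↦5, 3↦0, 4↦7, 5↦9, 6↦0, 7↦7, 8↦2, 9↦1, 10↦9]  zeros at y ∈ {3, 6}
  x = 9: [0↦2, 1↦10, 2↦5, 3↦3, 4↦9, 5↦6, 6↦10, 7↦4, 8↦4, 9↦4, 10↦9]  zeros at y ∈ ∅
  x = 10: [0↦0, 1↦8, 2↦10, 3↦0, 4↦5, 5↦8, 6↦3, 7↦6, 8↦0, 9↦1, 10↦3]  zeros at y ∈ {0, 3, 8}
Collecting zeros: affine points = {(0, 4), (1, 2), (5, 10), (6, 2), (6, 3), (7, 8), (8, 3), (8, 6), (10, 0), (10, 3), (10, 8)}.
Total count |C(F_11)_aff| = 11.


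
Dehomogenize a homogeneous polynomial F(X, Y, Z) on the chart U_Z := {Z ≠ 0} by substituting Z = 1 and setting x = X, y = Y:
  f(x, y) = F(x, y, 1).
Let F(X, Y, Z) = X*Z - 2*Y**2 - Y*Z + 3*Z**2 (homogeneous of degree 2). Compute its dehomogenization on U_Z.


f(x, y) = x - 2*y**2 - y + 3

On U_Z we set Z = 1. Each monomial c·X^i·Y^j·Z^k in F becomes c·x^i·y^j·1^k = c·x^i·y^j.
Substituting Z = 1: F(X, Y, 1) = x - 2*y**2 - y + 3.
Note: deg(f) ≤ deg(F) = 2; strict inequality happens when F is divisible by Z (lost terms).


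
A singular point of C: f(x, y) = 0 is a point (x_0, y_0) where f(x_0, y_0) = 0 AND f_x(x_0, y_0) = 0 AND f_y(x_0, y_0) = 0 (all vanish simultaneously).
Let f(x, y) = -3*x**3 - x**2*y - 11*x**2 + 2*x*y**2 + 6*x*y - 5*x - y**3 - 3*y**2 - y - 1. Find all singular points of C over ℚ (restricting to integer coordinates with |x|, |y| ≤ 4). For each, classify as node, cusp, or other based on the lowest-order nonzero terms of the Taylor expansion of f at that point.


Singular points: {(-1, -2)}; classification: cusp.

Compute partial derivatives:
  f_x = -9*x**2 - 2*x*y - 22*x + 2*y**2 + 6*y - 5.
  f_y = -x**2 + 4*x*y + 6*x - 3*y**2 - 6*y - 1.
Scan x_0 ∈ {−4, ..., 4}. For each x_0, f_y(x_0, y) is a polynomial in y; find its integer roots y ∈ {−4, ..., 4}, then test f_x and f at those candidates.
  x = -4: f_y(-4, y) = -3*y**2 - 22*y - 41; no integer root y with |y| ≤ 4.
  x = -3: f_y(-3, y) = -3*y**2 - 18*y - 28; no integer root y with |y| ≤ 4.
  x = -2: f_y(-2, y) = -3*y**2 - 14*y - 17; no integer root y with |y| ≤ 4.
  x = -1: f_y(-1, y) = -3*y**2 - 10*y - 8; vanishes at y ∈ {-2}. (-1, -2): f_x = 0, f = 0 — SINGULAR.
  x = 0: f_y(0, y) = -3*y**2 - 6*y - 1; no integer root y with |y| ≤ 4.
  x = 1: f_y(1, y) = -3*y**2 - 2*y + 4; no integer root y with |y| ≤ 4.
  x = 2: f_y(2, y) = -3*y**2 + 2*y + 7; no integer root y with |y| ≤ 4.
  x = 3: f_y(3, y) = -3*y**2 + 6*y + 8; no integer root y with |y| ≤ 4.
  x = 4: f_y(4, y) = -3*y**2 + 10*y + 7; no integer root y with |y| ≤ 4.
Only singular point on the grid: (-1, -2).
Classify: substitute x = -1 + u, y = -2 + v and expand: f = -3*u**3 - u**2*v + 2*u*v**2 - v**3 + v**2.
No constant or linear terms (consistent with a singular point). Quadratic part: v**2. Cubic part: -3*u**3 - u**2*v + 2*u*v**2 - v**3.
The quadratic part v**2 is a perfect square, so there is a single (double) tangent line v = 0, i.e. y = -2. Restricting the cubic part to that line (v = 0) leaves -3*u**3 ≠ 0, so f is not divisible by v and the branch is v² ≈ 3*u**3 to lowest order — this is a cusp.
Classification: cusp.


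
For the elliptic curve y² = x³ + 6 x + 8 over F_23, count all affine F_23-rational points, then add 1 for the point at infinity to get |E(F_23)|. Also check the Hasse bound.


Affine points = {(0, 10), (0, 13), (4, 2), (4, 21), (5, 5), (5, 18), (7, 5), (7, 18), (8, 4), (8, 19), (9, 3), (9, 20), (11, 5), (11, 18), (13, 11), (13, 12), (15, 0), (17, 3), (17, 20), (19, 9), (19, 14), (20, 3), (20, 20), (22, 1), (22, 22)}; affine count = 25; |E(F_23)| = 26.

Discriminant check: Δ ∝ 4a³ + 27b² = 4·6³ + 27·8² = 4·216 + 27·64 ≡ 16 (mod 23). Nonzero ⇒ E is nonsingular.
For each x ∈ F_23, compute rhs = x³ + 6·x + 8 mod 23, then count y ∈ F_23 with y² ≡ rhs.
  x = 0: rhs = 8, matching y values: 10, 13 (2 points).
  x = 1: rhs = 15, matching y values: none (0 points).
  x = 2: rhs = 5, matching y values: none (0 points).
  x = 3: rhs = 7, matching y values: none (0 points).
  x = 4: rhs = 4, matching y values: 2, 21 (2 points).
  x = 5: rhs = 2, matching y values: 5, 18 (2 points).
  x = 6: rhs = 7, matching y values: none (0 points).
  x = 7: rhs = 2, matching y values: 5, 18 (2 points).
  x = 8: rhs = 16, matching y values: 4, 19 (2 points).
  x = 9: rhs = 9, matching y values: 3, 20 (2 points).
  x = 10: rhs = 10, matching y values: none (0 points).
  x = 11: rhs = 2, matching y values: 5, 18 (2 points).
  x = 12: rhs = 14, matching y values: none (0 points).
  x = 13: rhs = 6, matching y values: 11, 12 (2 points).
  x = 14: rhs = 7, matching y values: none (0 points).
  x = 15: rhs = 0, matching y values: 0 (1 points).
  x = 16: rhs = 14, matching y values: none (0 points).
  x = 17: rhs = 9, matching y values: 3, 20 (2 points).
  x = 18: rhs = 14, matching y values: none (0 points).
  x = 19: rhs = 12, matching y values: 9, 14 (2 points).
  x = 20: rhs = 9, matching y values: 3, 20 (2 points).
  x = 21: rhs = 11, matching y values: none (0 points).
  x = 22: rhs = 1, matching y values: 1, 22 (2 points).
Total affine count: 25.
Full point count |E(F_23)| = 25 + 1 = 26.
Hasse bound: |26 − (23+1)| = |2| = 2 ≤ 2√23 ≈ 9.5917 ✓.


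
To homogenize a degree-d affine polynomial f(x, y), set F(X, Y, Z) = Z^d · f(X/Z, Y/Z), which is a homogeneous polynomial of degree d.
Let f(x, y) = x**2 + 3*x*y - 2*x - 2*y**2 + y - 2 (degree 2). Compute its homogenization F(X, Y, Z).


F(X, Y, Z) = X**2 + 3*X*Y - 2*X*Z - 2*Y**2 + Y*Z - 2*Z**2

deg(f) = 2.
Substitute x = X/Z, y = Y/Z into f, then multiply by Z^2.
  monomial 1·x^2·y^0 ↦ 1·X^2·Y^0·Z^0.
  monomial 3·x^1·y^1 ↦ 3·X^1·Y^1·Z^0.
  monomial -2·x^1·y^0 ↦ -2·X^1·Y^0·Z^1.
  monomial -2·x^0·y^2 ↦ -2·X^0·Y^2·Z^0.
  monomial 1·x^0·y^1 ↦ 1·X^0·Y^1·Z^1.
  monomial -2·x^0·y^0 ↦ -2·X^0·Y^0·Z^2.
Collecting: F(X, Y, Z) = X**2 + 3*X*Y - 2*X*Z - 2*Y**2 + Y*Z - 2*Z**2.


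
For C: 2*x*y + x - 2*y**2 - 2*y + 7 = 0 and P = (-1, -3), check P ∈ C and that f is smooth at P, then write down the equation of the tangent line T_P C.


Tangent line at P: -5*x + 8*y + 19 = 0.

Step 1: f(-1, -3) = 0, so P lies on C.
Step 2: partial derivatives
  f_x(x, y) = 2*y + 1, f_y(x, y) = 2*x - 4*y - 2.
  f_x(P) = -5, f_y(P) = 8 (gradient nonzero, so P is smooth).
Step 3: tangent line at P: -5·(x − -1) + 8·(y − -3) = 0.
Expanding: -5*x + 8*y + 19 = 0.


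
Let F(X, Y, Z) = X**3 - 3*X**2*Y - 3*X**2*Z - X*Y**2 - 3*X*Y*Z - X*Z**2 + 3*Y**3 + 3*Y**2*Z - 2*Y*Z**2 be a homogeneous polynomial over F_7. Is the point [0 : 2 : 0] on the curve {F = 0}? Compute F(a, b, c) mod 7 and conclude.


F(0,2,0) ≡ 3 (mod 7); P is NOT on the curve.

Evaluate F(0, 2, 0) term-by-term (mod 7).
  X**3 ↦ 1·0·1·1 = 0
  -3*X**2*Y ↦ -3·0·2·1 = 0
  -3*X**2*Z ↦ -3·0·1·0 = 0
  -X*Y**2 ↦ -1·0·4·1 = 0
  -3*X*Y*Z ↦ -3·0·2·0 = 0
  -X*Z**2 ↦ -1·0·1·0 = 0
  3*Y**3 ↦ 3·1·8·1 = 24
  3*Y**2*Z ↦ 3·1·4·0 = 0
  -2*Y*Z**2 ↦ -2·1·2·0 = 0
Sum: F(0, 2, 0) = (0) + (0) + (0) + (0) + (0) + (0) + (24) + (0) + (0) = 24.
Reducing mod 7: 24 ≡ 3 (mod 7).
Since F(a, b, c) ≡ 3 ≠ 0 (mod 7), P does NOT lie on the curve.


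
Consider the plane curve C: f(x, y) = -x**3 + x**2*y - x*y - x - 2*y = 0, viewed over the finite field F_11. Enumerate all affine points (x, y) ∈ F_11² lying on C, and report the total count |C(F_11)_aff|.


Affine F_11-points: {(0, 0), (1, 10), (3, 2), (4, 9), (5, 6), (6, 4), (7, 6), (8, 8), (9, 3)}; count = 9.

For each of the 121 pairs (x, y) ∈ F_11², evaluate f(x, y) mod 11. Record the zeros.
  x = 0: [0↦0, 1↦9, 2↦7, 3↦5, 4↦3, 5↦1, 6↦10, 7↦8, 8↦6, 9↦4, 10↦2]  zeros at y ∈ {0}
  x = 1: [0↦9, 1↦7, 2↦5, 3↦3, 4↦1, 5↦10, 6↦8, 7↦6, 8↦4, 9↦2, 10↦0]  zeros at y ∈ {10}
  x = 2: [0↦1, 1↦1, 2↦1, 3↦1, 4↦1, 5↦1, 6↦1, 7↦1, 8↦1, 9↦1, 10↦1]  zeros at y ∈ ∅
  x = 3: [0↦3, 1↦7, 2↦0, 3↦4, 4↦8, 5↦1, 6↦5, 7↦9, 8↦2, 9↦6, 10↦10]  zeros at y ∈ {2}
  x = 4: [0↦9, 1↦8, 2↦7, 3↦6, 4↦5, 5↦4, 6↦3, 7↦2, 8↦1, 9↦0, 10↦10]  zeros at y ∈ {9}
  x = 5: [0↦2, 1↦9, 2↦5, 3↦1, 4↦8, 5↦4, 6↦0, 7↦7, 8↦3, 9↦10, 10↦6]  zeros at y ∈ {6}
  x = 6: [0↦9, 1↦4, 2↦10, 3↦5, 4↦0, 5↦6, 6↦1, 7↦7, 8↦2, 9↦8, 10↦3]  zeros at y ∈ {4}
  x = 7: [0↦2, 1↦9, 2↦5, 3↦1, 4↦8, 5↦4, 6↦0, 7↦7, 8↦3, 9↦10, 10↦6]  zeros at y ∈ {6}
  x = 8: [0↦8, 1↦7, 2↦6, 3↦5, 4↦4, 5↦3, 6↦2, 7↦1, 8↦0, 9↦10, 10↦9]  zeros at y ∈ {8}
  x = 9: [0↦10, 1↦3, 2↦7, 3↦0, 4↦4, 5↦8, 6↦1, 7↦5, 8↦9, 9↦2, 10↦6]  zeros at y ∈ {3}
  x = 10: [0↦2, 1↦2, 2↦2, 3↦2, 4↦2, 5↦2, 6↦2, 7↦2, 8↦2, 9↦2, 10↦2]  zeros at y ∈ ∅
Collecting zeros: affine points = {(0, 0), (1, 10), (3, 2), (4, 9), (5, 6), (6, 4), (7, 6), (8, 8), (9, 3)}.
Total count |C(F_11)_aff| = 9.


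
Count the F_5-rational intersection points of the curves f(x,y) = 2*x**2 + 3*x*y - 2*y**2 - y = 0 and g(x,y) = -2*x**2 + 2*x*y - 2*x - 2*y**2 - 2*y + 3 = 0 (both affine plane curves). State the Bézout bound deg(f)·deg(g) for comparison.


Common zeros: ∅; count = 0; Bézout bound = 4.

deg(f) = 2, deg(g) = 2, so Bézout bound = 4.
Scan x ∈ F_5. For each x, list the y ∈ F_5 with f(x, y) ≡ 0 and those with g(x, y) ≡ 0 (mod 5); the common zeros in that column are the intersection.
  x = 0: f ≡ 0 at y ∈ {0, 2}; g ≡ 0 at y ∈ ∅; common: ∅.
  x = 1: f ≡ 0 at y ∈ {3}; g ≡ 0 at y ∈ ∅; common: ∅.
  x = 2: f ≡ 0 at y ∈ {2, 3}; g ≡ 0 at y ∈ ∅; common: ∅.
  x = 3: f ≡ 0 at y ∈ ∅; g ≡ 0 at y ∈ ∅; common: ∅.
  x = 4: f ≡ 0 at y ∈ ∅; g ≡ 0 at y ∈ {4}; common: ∅.
Collecting: common zeros = ∅, so the count is 0.
Comparison with the Bézout bound: 0 ≤ 4 = deg(f)·deg(g), as expected for curves with no common component (the affine F_5-count falls short of the bound because intersections may lie at infinity, over extension fields, or carry multiplicity).


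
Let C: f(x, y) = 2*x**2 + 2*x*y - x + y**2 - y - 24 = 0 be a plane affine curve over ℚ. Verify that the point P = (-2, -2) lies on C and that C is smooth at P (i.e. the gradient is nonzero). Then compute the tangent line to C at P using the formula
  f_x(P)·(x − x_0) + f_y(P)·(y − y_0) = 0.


Tangent line at P: -13*x - 9*y - 44 = 0.

Step 1: f(-2, -2) = 0, so P lies on C.
Step 2: partial derivatives
  f_x(x, y) = 4*x + 2*y - 1, f_y(x, y) = 2*x + 2*y - 1.
  f_x(P) = -13, f_y(P) = -9 (gradient nonzero, so P is smooth).
Step 3: tangent line at P: -13·(x − -2) + -9·(y − -2) = 0.
Expanding: -13*x - 9*y - 44 = 0.


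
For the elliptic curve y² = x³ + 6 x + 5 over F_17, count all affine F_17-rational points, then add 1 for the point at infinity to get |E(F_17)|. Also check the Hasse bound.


Affine points = {(2, 5), (2, 12), (3, 4), (3, 13), (4, 5), (4, 12), (6, 6), (6, 11), (7, 4), (7, 13), (8, 2), (8, 15), (11, 5), (11, 12), (13, 6), (13, 11), (15, 6), (15, 11), (16, 7), (16, 10)}; affine count = 20; |E(F_17)| = 21.

Discriminant check: Δ ∝ 4a³ + 27b² = 4·6³ + 27·5² = 4·216 + 27·25 ≡ 9 (mod 17). Nonzero ⇒ E is nonsingular.
For each x ∈ F_17, compute rhs = x³ + 6·x + 5 mod 17, then count y ∈ F_17 with y² ≡ rhs.
  x = 0: rhs = 5, matching y values: none (0 points).
  x = 1: rhs = 12, matching y values: none (0 points).
  x = 2: rhs = 8, matching y values: 5, 12 (2 points).
  x = 3: rhs = 16, matching y values: 4, 13 (2 points).
  x = 4: rhs = 8, matching y values: 5, 12 (2 points).
  x = 5: rhs = 7, matching y values: none (0 points).
  x = 6: rhs = 2, matching y values: 6, 11 (2 points).
  x = 7: rhs = 16, matching y values: 4, 13 (2 points).
  x = 8: rhs = 4, matching y values: 2, 15 (2 points).
  x = 9: rhs = 6, matching y values: none (0 points).
  x = 10: rhs = 11, matching y values: none (0 points).
  x = 11: rhs = 8, matching y values: 5, 12 (2 points).
  x = 12: rhs = 3, matching y values: none (0 points).
  x = 13: rhs = 2, matching y values: 6, 11 (2 points).
  x = 14: rhs = 11, matching y values: none (0 points).
  x = 15: rhs = 2, matching y values: 6, 11 (2 points).
  x = 16: rhs = 15, matching y values: 7, 10 (2 points).
Total affine count: 20.
Full point count |E(F_17)| = 20 + 1 = 21.
Hasse bound: |21 − (17+1)| = |3| = 3 ≤ 2√17 ≈ 8.2462 ✓.


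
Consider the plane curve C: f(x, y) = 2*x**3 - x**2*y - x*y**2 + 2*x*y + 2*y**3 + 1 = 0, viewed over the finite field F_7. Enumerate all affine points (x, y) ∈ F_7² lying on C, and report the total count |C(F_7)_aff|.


Affine F_7-points: {(1, 4), (2, 5), (4, 1), (4, 4), (5, 2), (5, 5), (5, 6), (6, 5)}; count = 8.

For each of the 49 pairs (x, y) ∈ F_7², evaluate f(x, y) mod 7. Record the zeros.
  x = 0: [0↦1, 1↦3, 2↦3, 3↦6, 4↦3, 5↦6, 6↦6]  zeros at y ∈ ∅
  x = 1: [0↦3, 1↦5, 2↦3, 3↦2, 4↦0, 5↦2, 6↦6]  zeros at y ∈ {4}
  x = 2: [0↦3, 1↦3, 2↦4, 3↦4, 4↦1, 5↦0, 6↦6]  zeros at y ∈ {5}
  x = 3: [0↦6, 1↦2, 2↦4, 3↦3, 4↦4, 5↦5, 6↦4]  zeros at y ∈ ∅
  x = 4: [0↦3, 1↦0, 2↦1, 3↦4, 4↦0, 5↦1, 6↦5]  zeros at y ∈ {1, 4}
  x = 5: [0↦6, 1↦2, 2↦0, 3↦5, 4↦1, 5↦0, 6↦0]  zeros at y ∈ {2, 5, 6}
  x = 6: [0↦6, 1↦6, 2↦6, 3↦4, 4↦5, 5↦0, 6↦1]  zeros at y ∈ {5}
Collecting zeros: affine points = {(1, 4), (2, 5), (4, 1), (4, 4), (5, 2), (5, 5), (5, 6), (6, 5)}.
Total count |C(F_7)_aff| = 8.


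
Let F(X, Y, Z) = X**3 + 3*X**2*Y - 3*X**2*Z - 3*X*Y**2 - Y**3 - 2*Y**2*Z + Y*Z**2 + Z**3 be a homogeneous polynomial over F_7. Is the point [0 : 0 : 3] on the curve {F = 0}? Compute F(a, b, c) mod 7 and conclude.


F(0,0,3) ≡ 6 (mod 7); P is NOT on the curve.

Evaluate F(0, 0, 3) term-by-term (mod 7).
  X**3 ↦ 1·0·1·1 = 0
  3*X**2*Y ↦ 3·0·0·1 = 0
  -3*X**2*Z ↦ -3·0·1·3 = 0
  -3*X*Y**2 ↦ -3·0·0·1 = 0
  -Y**3 ↦ -1·1·0·1 = 0
  -2*Y**2*Z ↦ -2·1·0·3 = 0
  Y*Z**2 ↦ 1·1·0·9 = 0
  Z**3 ↦ 1·1·1·27 = 27
Sum: F(0, 0, 3) = (0) + (0) + (0) + (0) + (0) + (0) + (0) + (27) = 27.
Reducing mod 7: 27 ≡ 6 (mod 7).
Since F(a, b, c) ≡ 6 ≠ 0 (mod 7), P does NOT lie on the curve.


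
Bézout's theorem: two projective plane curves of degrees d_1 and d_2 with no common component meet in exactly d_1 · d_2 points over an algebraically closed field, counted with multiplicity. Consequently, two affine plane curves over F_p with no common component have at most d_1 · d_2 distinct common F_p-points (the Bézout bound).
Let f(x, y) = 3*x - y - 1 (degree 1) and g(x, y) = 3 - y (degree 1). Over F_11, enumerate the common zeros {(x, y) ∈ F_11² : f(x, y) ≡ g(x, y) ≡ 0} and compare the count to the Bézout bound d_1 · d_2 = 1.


Common zeros: {(5, 3)}; count = 1; Bézout bound = 1.

deg(f) = 1, deg(g) = 1, so Bézout bound = 1.
Scan x ∈ F_11. For each x, list the y ∈ F_11 with f(x, y) ≡ 0 and those with g(x, y) ≡ 0 (mod 11); the common zeros in that column are the intersection.
  x = 0: f ≡ 0 at y ∈ {10}; g ≡ 0 at y ∈ {3}; common: ∅.
  x = 1: f ≡ 0 at y ∈ {2}; g ≡ 0 at y ∈ {3}; common: ∅.
  x = 2: f ≡ 0 at y ∈ {5}; g ≡ 0 at y ∈ {3}; common: ∅.
  x = 3: f ≡ 0 at y ∈ {8}; g ≡ 0 at y ∈ {3}; common: ∅.
  x = 4: f ≡ 0 at y ∈ {0}; g ≡ 0 at y ∈ {3}; common: ∅.
  x = 5: f ≡ 0 at y ∈ {3}; g ≡ 0 at y ∈ {3}; common: {3}.
  x = 6: f ≡ 0 at y ∈ {6}; g ≡ 0 at y ∈ {3}; common: ∅.
  x = 7: f ≡ 0 at y ∈ {9}; g ≡ 0 at y ∈ {3}; common: ∅.
  x = 8: f ≡ 0 at y ∈ {1}; g ≡ 0 at y ∈ {3}; common: ∅.
  x = 9: f ≡ 0 at y ∈ {4}; g ≡ 0 at y ∈ {3}; common: ∅.
  x = 10: f ≡ 0 at y ∈ {7}; g ≡ 0 at y ∈ {3}; common: ∅.
Collecting: common zeros = {(5, 3)}, so the count is 1.
Comparison with the Bézout bound: 1 ≤ 1 = deg(f)·deg(g), as expected for curves with no common component (the bound is attained).


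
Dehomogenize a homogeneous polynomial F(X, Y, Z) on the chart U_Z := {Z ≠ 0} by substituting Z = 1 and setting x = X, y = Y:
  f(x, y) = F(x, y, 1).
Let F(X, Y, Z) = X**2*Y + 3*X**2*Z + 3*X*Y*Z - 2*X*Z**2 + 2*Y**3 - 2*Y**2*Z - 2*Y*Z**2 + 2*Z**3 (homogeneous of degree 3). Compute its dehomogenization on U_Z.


f(x, y) = x**2*y + 3*x**2 + 3*x*y - 2*x + 2*y**3 - 2*y**2 - 2*y + 2

On U_Z we set Z = 1. Each monomial c·X^i·Y^j·Z^k in F becomes c·x^i·y^j·1^k = c·x^i·y^j.
Substituting Z = 1: F(X, Y, 1) = x**2*y + 3*x**2 + 3*x*y - 2*x + 2*y**3 - 2*y**2 - 2*y + 2.
Note: deg(f) ≤ deg(F) = 3; strict inequality happens when F is divisible by Z (lost terms).


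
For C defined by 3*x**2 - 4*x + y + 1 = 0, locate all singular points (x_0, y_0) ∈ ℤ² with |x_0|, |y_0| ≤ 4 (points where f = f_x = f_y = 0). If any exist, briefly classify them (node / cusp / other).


No singular points in the scanned grid; C is smooth there.

Compute partial derivatives:
  f_x = 6*x - 4.
  f_y = 1.
f_y = 1 is a nonzero constant, so f_y never vanishes: no point (x, y) can satisfy f = f_x = f_y = 0. In particular no (x, y) ∈ {−4, ..., 4}² is singular; the curve is smooth.


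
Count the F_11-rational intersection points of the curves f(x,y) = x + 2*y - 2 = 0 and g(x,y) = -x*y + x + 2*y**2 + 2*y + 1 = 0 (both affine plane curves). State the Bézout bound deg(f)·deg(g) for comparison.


Common zeros: {(7, 3)}; count = 1; Bézout bound = 2.

deg(f) = 1, deg(g) = 2, so Bézout bound = 2.
Scan x ∈ F_11. For each x, list the y ∈ F_11 with f(x, y) ≡ 0 and those with g(x, y) ≡ 0 (mod 11); the common zeros in that column are the intersection.
  x = 0: f ≡ 0 at y ∈ {1}; g ≡ 0 at y ∈ ∅; common: ∅.
  x = 1: f ≡ 0 at y ∈ {6}; g ≡ 0 at y ∈ ∅; common: ∅.
  x = 2: f ≡ 0 at y ∈ {0}; g ≡ 0 at y ∈ {2, 9}; common: ∅.
  x = 3: f ≡ 0 at y ∈ {5}; g ≡ 0 at y ∈ ∅; common: ∅.
  x = 4: f ≡ 0 at y ∈ {10}; g ≡ 0 at y ∈ ∅; common: ∅.
  x = 5: f ≡ 0 at y ∈ {4}; g ≡ 0 at y ∈ {8, 10}; common: ∅.
  x = 6: f ≡ 0 at y ∈ {9}; g ≡ 0 at y ∈ {6, 7}; common: ∅.
  x = 7: f ≡ 0 at y ∈ {3}; g ≡ 0 at y ∈ {3, 5}; common: {3}.
  x = 8: f ≡ 0 at y ∈ {8}; g ≡ 0 at y ∈ ∅; common: ∅.
  x = 9: f ≡ 0 at y ∈ {2}; g ≡ 0 at y ∈ ∅; common: ∅.
  x = 10: f ≡ 0 at y ∈ {7}; g ≡ 0 at y ∈ {0, 4}; common: ∅.
Collecting: common zeros = {(7, 3)}, so the count is 1.
Comparison with the Bézout bound: 1 ≤ 2 = deg(f)·deg(g), as expected for curves with no common component (the affine F_11-count falls short of the bound because intersections may lie at infinity, over extension fields, or carry multiplicity).


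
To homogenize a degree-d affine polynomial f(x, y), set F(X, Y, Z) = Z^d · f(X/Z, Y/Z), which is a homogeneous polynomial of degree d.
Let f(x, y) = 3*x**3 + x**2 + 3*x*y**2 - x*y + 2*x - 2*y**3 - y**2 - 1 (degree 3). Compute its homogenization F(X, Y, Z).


F(X, Y, Z) = 3*X**3 + X**2*Z + 3*X*Y**2 - X*Y*Z + 2*X*Z**2 - 2*Y**3 - Y**2*Z - Z**3

deg(f) = 3.
Substitute x = X/Z, y = Y/Z into f, then multiply by Z^3.
  monomial 3·x^3·y^0 ↦ 3·X^3·Y^0·Z^0.
  monomial 1·x^2·y^0 ↦ 1·X^2·Y^0·Z^1.
  monomial 3·x^1·y^2 ↦ 3·X^1·Y^2·Z^0.
  monomial -1·x^1·y^1 ↦ -1·X^1·Y^1·Z^1.
  monomial 2·x^1·y^0 ↦ 2·X^1·Y^0·Z^2.
  monomial -2·x^0·y^3 ↦ -2·X^0·Y^3·Z^0.
  monomial -1·x^0·y^2 ↦ -1·X^0·Y^2·Z^1.
  monomial -1·x^0·y^0 ↦ -1·X^0·Y^0·Z^3.
Collecting: F(X, Y, Z) = 3*X**3 + X**2*Z + 3*X*Y**2 - X*Y*Z + 2*X*Z**2 - 2*Y**3 - Y**2*Z - Z**3.


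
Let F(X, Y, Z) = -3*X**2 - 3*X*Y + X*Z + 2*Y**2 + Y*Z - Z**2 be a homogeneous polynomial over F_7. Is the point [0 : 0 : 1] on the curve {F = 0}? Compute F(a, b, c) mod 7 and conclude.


F(0,0,1) ≡ 6 (mod 7); P is NOT on the curve.

Evaluate F(0, 0, 1) term-by-term (mod 7).
  -3*X**2 ↦ -3·0·1·1 = 0
  -3*X*Y ↦ -3·0·0·1 = 0
  X*Z ↦ 1·0·1·1 = 0
  2*Y**2 ↦ 2·1·0·1 = 0
  Y*Z ↦ 1·1·0·1 = 0
  -Z**2 ↦ -1·1·1·1 = -1
Sum: F(0, 0, 1) = (0) + (0) + (0) + (0) + (0) + (-1) = -1.
Reducing mod 7: -1 ≡ 6 (mod 7).
Since F(a, b, c) ≡ 6 ≠ 0 (mod 7), P does NOT lie on the curve.


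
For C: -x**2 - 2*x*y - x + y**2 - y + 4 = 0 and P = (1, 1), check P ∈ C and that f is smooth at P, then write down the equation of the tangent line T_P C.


Tangent line at P: -5*x - y + 6 = 0.

Step 1: f(1, 1) = 0, so P lies on C.
Step 2: partial derivatives
  f_x(x, y) = -2*x - 2*y - 1, f_y(x, y) = -2*x + 2*y - 1.
  f_x(P) = -5, f_y(P) = -1 (gradient nonzero, so P is smooth).
Step 3: tangent line at P: -5·(x − 1) + -1·(y − 1) = 0.
Expanding: -5*x - y + 6 = 0.


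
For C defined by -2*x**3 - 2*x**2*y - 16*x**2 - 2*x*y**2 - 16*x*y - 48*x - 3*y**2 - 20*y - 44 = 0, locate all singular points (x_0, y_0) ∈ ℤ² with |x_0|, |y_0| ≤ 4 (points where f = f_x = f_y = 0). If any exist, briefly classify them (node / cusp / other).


Singular points: {(-2, -2)}; classification: cusp.

Compute partial derivatives:
  f_x = -6*x**2 - 4*x*y - 32*x - 2*y**2 - 16*y - 48.
  f_y = -2*x**2 - 4*x*y - 16*x - 6*y - 20.
Scan x_0 ∈ {−4, ..., 4}. For each x_0, f_y(x_0, y) is a polynomial in y; find its integer roots y ∈ {−4, ..., 4}, then test f_x and f at those candidates.
  x = -4: f_y(-4, y) = 10*y + 12; no integer root y with |y| ≤ 4.
  x = -3: f_y(-3, y) = 6*y + 10; no integer root y with |y| ≤ 4.
  x = -2: f_y(-2, y) = 2*y + 4; vanishes at y ∈ {-2}. (-2, -2): f_x = 0, f = 0 — SINGULAR.
  x = -1: f_y(-1, y) = -2*y - 6; vanishes at y ∈ {-3}. (-1, -3): f_x = -4 ≠ 0.
  x = 0: f_y(0, y) = -6*y - 20; no integer root y with |y| ≤ 4.
  x = 1: f_y(1, y) = -10*y - 38; no integer root y with |y| ≤ 4.
  x = 2: f_y(2, y) = -14*y - 60; no integer root y with |y| ≤ 4.
  x = 3: f_y(3, y) = -18*y - 86; no integer root y with |y| ≤ 4.
  x = 4: f_y(4, y) = -22*y - 116; no integer root y with |y| ≤ 4.
Only singular point on the grid: (-2, -2).
Classify: substitute x = -2 + u, y = -2 + v and expand: f = -2*u**3 - 2*u**2*v - 2*u*v**2 + v**2.
No constant or linear terms (consistent with a singular point). Quadratic part: v**2. Cubic part: -2*u**3 - 2*u**2*v - 2*u*v**2.
The quadratic part v**2 is a perfect square, so there is a single (double) tangent line v = 0, i.e. y = -2. Restricting the cubic part to that line (v = 0) leaves -2*u**3 ≠ 0, so f is not divisible by v and the branch is v² ≈ 2*u**3 to lowest order — this is a cusp.
Classification: cusp.


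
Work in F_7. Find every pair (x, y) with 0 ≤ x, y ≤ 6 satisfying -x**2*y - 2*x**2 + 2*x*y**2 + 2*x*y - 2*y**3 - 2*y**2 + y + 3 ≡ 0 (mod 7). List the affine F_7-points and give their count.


Affine F_7-points: {(0, 1), (1, 4), (3, 5), (3, 6), (4, 2), (4, 6), (6, 1), (6, 2)}; count = 8.

For each of the 49 pairs (x, y) ∈ F_7², evaluate f(x, y) mod 7. Record the zeros.
  x = 0: [0↦3, 1↦0, 2↦2, 3↦4, 4↦1, 5↦2, 6↦2]  zeros at y ∈ {1}
  x = 1: [0↦1, 1↦1, 2↦3, 3↦2, 4↦0, 5↦6, 6↦1]  zeros at y ∈ {4}
  x = 2: [0↦2, 1↦3, 2↦3, 3↦4, 4↦1, 5↦3, 6↦5]  zeros at y ∈ ∅
  x = 3: [0↦6, 1↦6, 2↦2, 3↦3, 4↦4, 5↦0, 6↦0]  zeros at y ∈ {5, 6}
  x = 4: [0↦6, 1↦3, 2↦0, 3↦6, 4↦2, 5↦4, 6↦0]  zeros at y ∈ {2, 6}
  x = 5: [0↦2, 1↦1, 2↦4, 3↦6, 4↦2, 5↦1, 6↦5]  zeros at y ∈ ∅
  x = 6: [0↦1, 1↦0, 2↦0, 3↦3, 4↦4, 5↦5, 6↦1]  zeros at y ∈ {1, 2}
Collecting zeros: affine points = {(0, 1), (1, 4), (3, 5), (3, 6), (4, 2), (4, 6), (6, 1), (6, 2)}.
Total count |C(F_7)_aff| = 8.


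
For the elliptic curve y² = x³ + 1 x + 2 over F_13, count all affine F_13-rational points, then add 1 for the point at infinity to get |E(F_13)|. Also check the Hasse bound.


Affine points = {(1, 2), (1, 11), (2, 5), (2, 8), (6, 4), (6, 9), (7, 1), (7, 12), (9, 5), (9, 8), (12, 0)}; affine count = 11; |E(F_13)| = 12.

Discriminant check: Δ ∝ 4a³ + 27b² = 4·1³ + 27·2² = 4·1 + 27·4 ≡ 8 (mod 13). Nonzero ⇒ E is nonsingular.
For each x ∈ F_13, compute rhs = x³ + 1·x + 2 mod 13, then count y ∈ F_13 with y² ≡ rhs.
  x = 0: rhs = 2, matching y values: none (0 points).
  x = 1: rhs = 4, matching y values: 2, 11 (2 points).
  x = 2: rhs = 12, matching y values: 5, 8 (2 points).
  x = 3: rhs = 6, matching y values: none (0 points).
  x = 4: rhs = 5, matching y values: none (0 points).
  x = 5: rhs = 2, matching y values: none (0 points).
  x = 6: rhs = 3, matching y values: 4, 9 (2 points).
  x = 7: rhs = 1, matching y values: 1, 12 (2 points).
  x = 8: rhs = 2, matching y values: none (0 points).
  x = 9: rhs = 12, matching y values: 5, 8 (2 points).
  x = 10: rhs = 11, matching y values: none (0 points).
  x = 11: rhs = 5, matching y values: none (0 points).
  x = 12: rhs = 0, matching y values: 0 (1 points).
Total affine count: 11.
Full point count |E(F_13)| = 11 + 1 = 12.
Hasse bound: |12 − (13+1)| = |-2| = 2 ≤ 2√13 ≈ 7.2111 ✓.


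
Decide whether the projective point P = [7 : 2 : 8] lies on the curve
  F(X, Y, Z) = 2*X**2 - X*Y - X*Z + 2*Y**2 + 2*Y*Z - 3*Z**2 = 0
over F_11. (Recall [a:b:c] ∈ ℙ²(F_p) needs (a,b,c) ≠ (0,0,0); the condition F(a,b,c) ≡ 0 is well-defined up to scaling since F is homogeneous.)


F(7,2,8) ≡ 8 (mod 11); P is NOT on the curve.

Evaluate F(7, 2, 8) term-by-term (mod 11).
  2*X**2 ↦ 2·49·1·1 = 98
  -X*Y ↦ -1·7·2·1 = -14
  -X*Z ↦ -1·7·1·8 = -56
  2*Y**2 ↦ 2·1·4·1 = 8
  2*Y*Z ↦ 2·1·2·8 = 32
  -3*Z**2 ↦ -3·1·1·64 = -192
Sum: F(7, 2, 8) = (98) + (-14) + (-56) + (8) + (32) + (-192) = -124.
Reducing mod 11: -124 ≡ 8 (mod 11).
Since F(a, b, c) ≡ 8 ≠ 0 (mod 11), P does NOT lie on the curve.


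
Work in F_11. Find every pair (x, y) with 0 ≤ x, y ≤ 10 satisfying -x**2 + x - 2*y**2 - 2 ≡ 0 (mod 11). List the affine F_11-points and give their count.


Affine F_11-points: {(2, 3), (2, 8), (4, 2), (4, 9), (5, 0), (7, 0), (8, 2), (8, 9), (10, 3), (10, 8)}; count = 10.

For each of the 121 pairs (x, y) ∈ F_11², evaluate f(x, y) mod 11. Record the zeros.
  x = 0: [0↦9, 1↦7, 2↦1, 3↦2, 4↦10, 5↦3, 6↦3, 7↦10, 8↦2, 9↦1, 10↦7]  zeros at y ∈ ∅
  x = 1: [0↦9, 1↦7, 2↦1, 3↦2, 4↦10, 5↦3, 6↦3, 7↦10, 8↦2, 9↦1, 10↦7]  zeros at y ∈ ∅
  x = 2: [0↦7, 1↦5, 2↦10, 3↦0, 4↦8, 5↦1, 6↦1, 7↦8, 8↦0, 9↦10, 10↦5]  zeros at y ∈ {3, 8}
  x = 3: [0↦3, 1↦1, 2↦6, 3↦7, 4↦4, 5↦8, 6↦8, 7↦4, 8↦7, 9↦6, 10↦1]  zeros at y ∈ ∅
  x = 4: [0↦8, 1↦6, 2↦0, 3↦1, 4↦9, 5↦2, 6↦2, 7↦9, 8↦1, 9↦0, 10↦6]  zeros at y ∈ {2, 9}
  x = 5: [0↦0, 1↦9, 2↦3, 3↦4, 4↦1, 5↦5, 6↦5, 7↦1, 8↦4, 9↦3, 10↦9]  zeros at y ∈ {0}
  x = 6: [0↦1, 1↦10, 2↦4, 3↦5, 4↦2, 5↦6, 6↦6, 7↦2, 8↦5, 9↦4, 10↦10]  zeros at y ∈ ∅
  x = 7: [0↦0, 1↦9, 2↦3, 3↦4, 4↦1, 5↦5, 6↦5, 7↦1, 8↦4, 9↦3, 10↦9]  zeros at y ∈ {0}
  x = 8: [0↦8, 1↦6, 2↦0, 3↦1, 4↦9, 5↦2, 6↦2, 7↦9, 8↦1, 9↦0, 10↦6]  zeros at y ∈ {2, 9}
  x = 9: [0↦3, 1↦1, 2↦6, 3↦7, 4↦4, 5↦8, 6↦8, 7↦4, 8↦7, 9↦6, 10↦1]  zeros at y ∈ ∅
  x = 10: [0↦7, 1↦5, 2↦10, 3↦0, 4↦8, 5↦1, 6↦1, 7↦8, 8↦0, 9↦10, 10↦5]  zeros at y ∈ {3, 8}
Collecting zeros: affine points = {(2, 3), (2, 8), (4, 2), (4, 9), (5, 0), (7, 0), (8, 2), (8, 9), (10, 3), (10, 8)}.
Total count |C(F_11)_aff| = 10.


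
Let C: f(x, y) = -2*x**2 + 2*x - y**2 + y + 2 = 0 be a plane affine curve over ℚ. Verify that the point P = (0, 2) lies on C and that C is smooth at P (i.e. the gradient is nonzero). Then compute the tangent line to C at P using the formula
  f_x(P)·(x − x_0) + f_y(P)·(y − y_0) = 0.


Tangent line at P: 2*x - 3*y + 6 = 0.

Step 1: f(0, 2) = 0, so P lies on C.
Step 2: partial derivatives
  f_x(x, y) = 2 - 4*x, f_y(x, y) = 1 - 2*y.
  f_x(P) = 2, f_y(P) = -3 (gradient nonzero, so P is smooth).
Step 3: tangent line at P: 2·(x − 0) + -3·(y − 2) = 0.
Expanding: 2*x - 3*y + 6 = 0.


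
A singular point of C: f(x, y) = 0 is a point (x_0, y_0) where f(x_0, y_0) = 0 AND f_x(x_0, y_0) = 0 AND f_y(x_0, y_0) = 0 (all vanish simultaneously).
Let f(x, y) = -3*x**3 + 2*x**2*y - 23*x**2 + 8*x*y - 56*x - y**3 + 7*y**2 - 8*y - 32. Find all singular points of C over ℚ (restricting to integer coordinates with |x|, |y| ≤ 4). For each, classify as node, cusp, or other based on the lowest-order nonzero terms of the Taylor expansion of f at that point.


Singular points: {(-2, 2)}; classification: node.

Compute partial derivatives:
  f_x = -9*x**2 + 4*x*y - 46*x + 8*y - 56.
  f_y = 2*x**2 + 8*x - 3*y**2 + 14*y - 8.
Scan x_0 ∈ {−4, ..., 4}. For each x_0, f_y(x_0, y) is a polynomial in y; find its integer roots y ∈ {−4, ..., 4}, then test f_x and f at those candidates.
  x = -4: f_y(-4, y) = -3*y**2 + 14*y - 8; vanishes at y ∈ {4}. (-4, 4): f_x = -48 ≠ 0.
  x = -3: f_y(-3, y) = -3*y**2 + 14*y - 14; no integer root y with |y| ≤ 4.
  x = -2: f_y(-2, y) = -3*y**2 + 14*y - 16; vanishes at y ∈ {2}. (-2, 2): f_x = 0, f = 0 — SINGULAR.
  x = -1: f_y(-1, y) = -3*y**2 + 14*y - 14; no integer root y with |y| ≤ 4.
  x = 0: f_y(0, y) = -3*y**2 + 14*y - 8; vanishes at y ∈ {4}. (0, 4): f_x = -24 ≠ 0.
  x = 1: f_y(1, y) = -3*y**2 + 14*y + 2; no integer root y with |y| ≤ 4.
  x = 2: f_y(2, y) = -3*y**2 + 14*y + 16; no integer root y with |y| ≤ 4.
  x = 3: f_y(3, y) = -3*y**2 + 14*y + 34; no integer root y with |y| ≤ 4.
  x = 4: f_y(4, y) = -3*y**2 + 14*y + 56; no integer root y with |y| ≤ 4.
Only singular point on the grid: (-2, 2).
Classify: substitute x = -2 + u, y = 2 + v and expand: f = -3*u**3 + 2*u**2*v - u**2 - v**3 + v**2.
No constant or linear terms (consistent with a singular point). Quadratic part: -u**2 + v**2. Cubic part: -3*u**3 + 2*u**2*v - v**3.
The quadratic part v**2 - u**2 = (v − u)(v + u) splits into two distinct linear factors, so there are two distinct tangent lines y − 2 = ±(x − -2) — this is a node (ordinary double point).
Classification: node.


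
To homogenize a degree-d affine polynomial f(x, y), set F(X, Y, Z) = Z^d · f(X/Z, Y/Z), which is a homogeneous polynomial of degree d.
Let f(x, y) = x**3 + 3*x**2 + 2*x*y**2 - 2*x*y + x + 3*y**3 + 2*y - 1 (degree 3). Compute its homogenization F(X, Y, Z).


F(X, Y, Z) = X**3 + 3*X**2*Z + 2*X*Y**2 - 2*X*Y*Z + X*Z**2 + 3*Y**3 + 2*Y*Z**2 - Z**3

deg(f) = 3.
Substitute x = X/Z, y = Y/Z into f, then multiply by Z^3.
  monomial 1·x^3·y^0 ↦ 1·X^3·Y^0·Z^0.
  monomial 3·x^2·y^0 ↦ 3·X^2·Y^0·Z^1.
  monomial 2·x^1·y^2 ↦ 2·X^1·Y^2·Z^0.
  monomial -2·x^1·y^1 ↦ -2·X^1·Y^1·Z^1.
  monomial 1·x^1·y^0 ↦ 1·X^1·Y^0·Z^2.
  monomial 3·x^0·y^3 ↦ 3·X^0·Y^3·Z^0.
  monomial 2·x^0·y^1 ↦ 2·X^0·Y^1·Z^2.
  monomial -1·x^0·y^0 ↦ -1·X^0·Y^0·Z^3.
Collecting: F(X, Y, Z) = X**3 + 3*X**2*Z + 2*X*Y**2 - 2*X*Y*Z + X*Z**2 + 3*Y**3 + 2*Y*Z**2 - Z**3.


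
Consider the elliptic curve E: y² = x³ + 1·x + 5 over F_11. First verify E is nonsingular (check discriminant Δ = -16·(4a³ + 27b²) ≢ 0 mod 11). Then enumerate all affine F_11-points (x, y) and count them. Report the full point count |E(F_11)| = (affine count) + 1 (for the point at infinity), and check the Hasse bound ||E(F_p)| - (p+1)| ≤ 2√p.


Affine points = {(0, 4), (0, 7), (2, 2), (2, 9), (5, 5), (5, 6), (7, 5), (7, 6), (10, 5), (10, 6)}; affine count = 10; |E(F_11)| = 11.

Discriminant check: Δ ∝ 4a³ + 27b² = 4·1³ + 27·5² = 4·1 + 27·25 ≡ 8 (mod 11). Nonzero ⇒ E is nonsingular.
For each x ∈ F_11, compute rhs = x³ + 1·x + 5 mod 11, then count y ∈ F_11 with y² ≡ rhs.
  x = 0: rhs = 5, matching y values: 4, 7 (2 points).
  x = 1: rhs = 7, matching y values: none (0 points).
  x = 2: rhs = 4, matching y values: 2, 9 (2 points).
  x = 3: rhs = 2, matching y values: none (0 points).
  x = 4: rhs = 7, matching y values: none (0 points).
  x = 5: rhs = 3, matching y values: 5, 6 (2 points).
  x = 6: rhs = 7, matching y values: none (0 points).
  x = 7: rhs = 3, matching y values: 5, 6 (2 points).
  x = 8: rhs = 8, matching y values: none (0 points).
  x = 9: rhs = 6, matching y values: none (0 points).
  x = 10: rhs = 3, matching y values: 5, 6 (2 points).
Total affine count: 10.
Full point count |E(F_11)| = 10 + 1 = 11.
Hasse bound: |11 − (11+1)| = |-1| = 1 ≤ 2√11 ≈ 6.6332 ✓.


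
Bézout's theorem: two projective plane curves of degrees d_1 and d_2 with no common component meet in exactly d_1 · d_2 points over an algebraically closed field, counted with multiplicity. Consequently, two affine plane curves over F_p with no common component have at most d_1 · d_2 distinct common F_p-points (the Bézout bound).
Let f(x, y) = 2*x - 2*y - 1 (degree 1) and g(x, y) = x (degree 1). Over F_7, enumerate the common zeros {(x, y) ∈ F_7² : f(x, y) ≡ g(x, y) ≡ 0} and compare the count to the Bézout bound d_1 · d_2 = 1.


Common zeros: {(0, 3)}; count = 1; Bézout bound = 1.

deg(f) = 1, deg(g) = 1, so Bézout bound = 1.
Scan x ∈ F_7. For each x, list the y ∈ F_7 with f(x, y) ≡ 0 and those with g(x, y) ≡ 0 (mod 7); the common zeros in that column are the intersection.
  x = 0: f ≡ 0 at y ∈ {3}; g ≡ 0 at y ∈ {0, 1, 2, 3, 4, 5, 6}; common: {3}.
  x = 1: f ≡ 0 at y ∈ {4}; g ≡ 0 at y ∈ ∅; common: ∅.
  x = 2: f ≡ 0 at y ∈ {5}; g ≡ 0 at y ∈ ∅; common: ∅.
  x = 3: f ≡ 0 at y ∈ {6}; g ≡ 0 at y ∈ ∅; common: ∅.
  x = 4: f ≡ 0 at y ∈ {0}; g ≡ 0 at y ∈ ∅; common: ∅.
  x = 5: f ≡ 0 at y ∈ {1}; g ≡ 0 at y ∈ ∅; common: ∅.
  x = 6: f ≡ 0 at y ∈ {2}; g ≡ 0 at y ∈ ∅; common: ∅.
Collecting: common zeros = {(0, 3)}, so the count is 1.
Comparison with the Bézout bound: 1 ≤ 1 = deg(f)·deg(g), as expected for curves with no common component (the bound is attained).


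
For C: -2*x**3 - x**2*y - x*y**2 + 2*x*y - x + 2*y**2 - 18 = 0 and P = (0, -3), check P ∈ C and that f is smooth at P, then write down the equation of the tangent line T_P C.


Tangent line at P: -16*x - 12*y - 36 = 0.

Step 1: f(0, -3) = 0, so P lies on C.
Step 2: partial derivatives
  f_x(x, y) = -6*x**2 - 2*x*y - y**2 + 2*y - 1, f_y(x, y) = -x**2 - 2*x*y + 2*x + 4*y.
  f_x(P) = -16, f_y(P) = -12 (gradient nonzero, so P is smooth).
Step 3: tangent line at P: -16·(x − 0) + -12·(y − -3) = 0.
Expanding: -16*x - 12*y - 36 = 0.


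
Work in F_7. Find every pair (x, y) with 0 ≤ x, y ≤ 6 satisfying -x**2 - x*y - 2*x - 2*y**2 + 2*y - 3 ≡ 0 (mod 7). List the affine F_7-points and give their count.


Affine F_7-points: {(0, 2), (0, 6), (1, 1), (1, 3), (3, 1), (3, 2), (6, 6)}; count = 7.

For each of the 49 pairs (x, y) ∈ F_7², evaluate f(x, y) mod 7. Record the zeros.
  x = 0: [0↦4, 1↦4, 2↦0, 3↦6, 4↦1, 5↦6, 6↦0]  zeros at y ∈ {2, 6}
  x = 1: [0↦1, 1↦0, 2↦2, 3↦0, 4↦1, 5↦5, 6↦5]  zeros at y ∈ {1, 3}
  x = 2: [0↦3, 1↦1, 2↦2, 3↦6, 4↦6, 5↦2, 6↦1]  zeros at y ∈ ∅
  x = 3: [0↦3, 1↦0, 2↦0, 3↦3, 4↦2, 5↦4, 6↦2]  zeros at y ∈ {1, 2}
  x = 4: [0↦1, 1↦4, 2↦3, 3↦5, 4↦3, 5↦4, 6↦1]  zeros at y ∈ ∅
  x = 5: [0↦4, 1↦6, 2↦4, 3↦5, 4↦2, 5↦2, 6↦5]  zeros at y ∈ ∅
  x = 6: [0↦5, 1↦6, 2↦3, 3↦3, 4↦6, 5↦5, 6↦0]  zeros at y ∈ {6}
Collecting zeros: affine points = {(0, 2), (0, 6), (1, 1), (1, 3), (3, 1), (3, 2), (6, 6)}.
Total count |C(F_7)_aff| = 7.


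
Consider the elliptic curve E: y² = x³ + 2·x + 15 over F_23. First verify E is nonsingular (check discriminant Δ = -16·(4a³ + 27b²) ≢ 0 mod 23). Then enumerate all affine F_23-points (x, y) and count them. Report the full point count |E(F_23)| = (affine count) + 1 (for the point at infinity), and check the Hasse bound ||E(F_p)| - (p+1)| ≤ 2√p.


Affine points = {(1, 8), (1, 15), (2, 2), (2, 21), (3, 5), (3, 18), (4, 8), (4, 15), (5, 9), (5, 14), (6, 6), (6, 17), (7, 2), (7, 21), (9, 7), (9, 16), (10, 0), (14, 2), (14, 21), (15, 4), (15, 19), (16, 7), (16, 16), (18, 8), (18, 15), (19, 9), (19, 14), (21, 7), (21, 16), (22, 9), (22, 14)}; affine count = 31; |E(F_23)| = 32.

Discriminant check: Δ ∝ 4a³ + 27b² = 4·2³ + 27·15² = 4·8 + 27·225 ≡ 12 (mod 23). Nonzero ⇒ E is nonsingular.
For each x ∈ F_23, compute rhs = x³ + 2·x + 15 mod 23, then count y ∈ F_23 with y² ≡ rhs.
  x = 0: rhs = 15, matching y values: none (0 points).
  x = 1: rhs = 18, matching y values: 8, 15 (2 points).
  x = 2: rhs = 4, matching y values: 2, 21 (2 points).
  x = 3: rhs = 2, matching y values: 5, 18 (2 points).
  x = 4: rhs = 18, matching y values: 8, 15 (2 points).
  x = 5: rhs = 12, matching y values: 9, 14 (2 points).
  x = 6: rhs = 13, matching y values: 6, 17 (2 points).
  x = 7: rhs = 4, matching y values: 2, 21 (2 points).
  x = 8: rhs = 14, matching y values: none (0 points).
  x = 9: rhs = 3, matching y values: 7, 16 (2 points).
  x = 10: rhs = 0, matching y values: 0 (1 points).
  x = 11: rhs = 11, matching y values: none (0 points).
  x = 12: rhs = 19, matching y values: none (0 points).
  x = 13: rhs = 7, matching y values: none (0 points).
  x = 14: rhs = 4, matching y values: 2, 21 (2 points).
  x = 15: rhs = 16, matching y values: 4, 19 (2 points).
  x = 16: rhs = 3, matching y values: 7, 16 (2 points).
  x = 17: rhs = 17, matching y values: none (0 points).
  x = 18: rhs = 18, matching y values: 8, 15 (2 points).
  x = 19: rhs = 12, matching y values: 9, 14 (2 points).
  x = 20: rhs = 5, matching y values: none (0 points).
  x = 21: rhs = 3, matching y values: 7, 16 (2 points).
  x = 22: rhs = 12, matching y values: 9, 14 (2 points).
Total affine count: 31.
Full point count |E(F_23)| = 31 + 1 = 32.
Hasse bound: |32 − (23+1)| = |8| = 8 ≤ 2√23 ≈ 9.5917 ✓.
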